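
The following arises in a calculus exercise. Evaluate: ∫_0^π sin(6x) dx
Antiderivative: -cos(6x)/6
Evaluate at bounds: [-cos(6·π)/6] - [-cos(6·0)/6]
= (-(1) + (1))/6 = 0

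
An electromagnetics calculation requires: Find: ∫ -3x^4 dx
Using power rule: ∫ -3x^4 dx=-3/5 x^5+C=(-3/5)x^5+C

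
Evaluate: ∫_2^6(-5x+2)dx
Step 1: Find antiderivative F(x)=(-5/2)x^2+2x
Step 2: F(6) - F(2)=-78 - (-6)=-72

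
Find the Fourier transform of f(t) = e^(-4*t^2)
The Fourier transform of a Gaussian e^(-a*t^2) is sqrt(pi/a)*e^(-omega^2/(4a)).
With a = 4: F(omega) = sqrt(pi)/2*e^(-omega^2/16)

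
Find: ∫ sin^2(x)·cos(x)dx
Let u = sin(x), du = cos(x) dx
∫ u^2 du = u^3/3+C

Answer: sin^3(x)/3+C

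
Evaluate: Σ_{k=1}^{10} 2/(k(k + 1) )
Partial fractions: 2/(k(k+1)) = 2/k - 2/(k+1)
Telescoping sum: 2(1-1/11) = 2·10/11

Answer: 20/11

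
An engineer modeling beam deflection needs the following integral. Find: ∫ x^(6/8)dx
Power rule: ∫ x^(3/4) dx = x^(7/4)/(7/4) + C

Answer: (4/7)·x^(7/4) + C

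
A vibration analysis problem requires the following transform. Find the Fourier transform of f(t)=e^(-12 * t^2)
The Fourier transform of a Gaussian e^(-a * t^2) is sqrt(pi/a) * e^(-omega^2/(4a)).
With a=12: F(omega)=sqrt(pi/12) * e^(-omega^2/48)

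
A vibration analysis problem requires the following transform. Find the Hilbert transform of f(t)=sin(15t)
The Hilbert transform shifts each frequency component by -pi/2.
H{sin(wt)} = -cos(wt)
With w = 15: H{sin(15t)} = -cos(15t)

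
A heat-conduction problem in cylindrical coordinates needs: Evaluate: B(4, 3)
B(x,y)=Γ(x)Γ(y)/Γ(x+y)=(x-1)!(y-1)!/(x+y-1)!
B(4,3)=3!·2!/6!=1/60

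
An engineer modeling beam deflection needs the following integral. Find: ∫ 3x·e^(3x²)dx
Let u=3x², du=6x dx
∫ (1/2)e^u du=e^u/2+C

Answer: e^(3x²)/2+C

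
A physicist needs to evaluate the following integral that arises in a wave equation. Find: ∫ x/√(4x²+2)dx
Let u=4x²+2, du=8x dx
∫ (1/8)·u^(-1/2) du=√u/4+C

Answer: √(4x²+2)/4+C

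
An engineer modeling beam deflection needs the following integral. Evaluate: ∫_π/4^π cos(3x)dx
Antiderivative: sin(3x)/3
Evaluate at bounds: [sin(3·π)/3] - [sin(3·π/4)/3]
= ((0) - (√2/2))/3 = -√2/6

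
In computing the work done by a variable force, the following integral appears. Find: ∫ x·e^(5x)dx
Integration by parts: u=x, dv=e^(5x) dx
du=dx, v=e^(5x)/5
=x·e^(5x)/5 - ∫ e^(5x)/5 dx
=x·e^(5x)/5 - e^(5x)/25+C

Answer: e^(5x)(x/5-1/25)+C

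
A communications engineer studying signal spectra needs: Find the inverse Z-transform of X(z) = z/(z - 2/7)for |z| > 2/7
Standard pair: z/(z-a) <-> a^n*u[n] for causal signals
With a=2/7: x[n]=(2/7)^n*u[n]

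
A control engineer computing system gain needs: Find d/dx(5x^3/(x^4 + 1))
Quotient rule: (f/g)' = (f'g - fg')/g²
f = 5x^3, f' = 15x^2
g = x^4+1, g' = 4x^3

Answer: (15x^2·(x^4+1)-20x^6)/(x^4+1)²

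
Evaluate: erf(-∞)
erf(-∞)=-1 (the error function is odd, so erf(-∞)=-erf(∞)=-1)

Answer: -1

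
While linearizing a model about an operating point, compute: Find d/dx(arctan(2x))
d/dx[arctan(u)]=u'/(1 + u²), u=2x, u'=2

Answer: 2/(1 + 4x²)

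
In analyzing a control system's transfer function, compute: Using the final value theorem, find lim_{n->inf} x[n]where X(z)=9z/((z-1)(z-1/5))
Final value theorem: lim x[n]=lim_{z->1} (z-1)*X(z)
(z-1)*X(z)=9z/(z-1/5)
As z->1: 9/(1-1/5)=9/(4/5)=45/4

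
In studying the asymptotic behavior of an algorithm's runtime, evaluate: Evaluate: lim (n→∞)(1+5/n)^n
This is the definition of e^5: lim(1 + 5/n)^n = e^5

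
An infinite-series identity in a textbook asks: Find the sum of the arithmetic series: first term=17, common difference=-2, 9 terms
Last term: a_n = 17 + (9 - 1)·-2 = 1
Sum = n(a_1 + a_n)/2 = 9(17 + 1)/2 = 81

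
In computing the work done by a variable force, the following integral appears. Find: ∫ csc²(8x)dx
Since d/dx[-cot(8x)]=8csc²(8x), integral=-cot(8x)/8 + C

Answer: (-1/8)cot(8x) + C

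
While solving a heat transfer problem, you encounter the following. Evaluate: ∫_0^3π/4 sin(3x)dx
Antiderivative: -cos(3x)/3
Evaluate at bounds: [-cos(3·3π/4)/3] - [-cos(3·0)/3]
=(-(√2/2) + (1))/3=1/3 - √2/6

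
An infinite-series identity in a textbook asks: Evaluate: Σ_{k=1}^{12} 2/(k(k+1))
Partial fractions: 2/(k(k+1))=2/k - 2/(k+1)
Telescoping sum: 2(1-1/13)=2·12/13

Answer: 24/13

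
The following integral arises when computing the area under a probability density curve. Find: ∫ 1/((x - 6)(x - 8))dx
Partial fractions: 1/((x-6)(x-8))=A/(x-6)+B/(x-8)
A=-1/2, B=1/2
∫ [-1/2· 1/(x-6)+1/2· 1/(x-8)] dx
=(1/2)[ln|x-8| - ln|x-6|]+C

Answer: (1/2)·ln|(x-8)/(x-6)|+C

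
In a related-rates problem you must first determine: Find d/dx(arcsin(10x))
d/dx[arcsin(u)]=u'/√(1-u²), u=10x, u'=10

Answer: 10/√(1-100x²)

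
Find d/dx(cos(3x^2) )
Chain rule: d/dx[cos(u)] = -sin(u)·u' where u = 3x^2
u' = 6x

Answer: -6x·sin(3x^2)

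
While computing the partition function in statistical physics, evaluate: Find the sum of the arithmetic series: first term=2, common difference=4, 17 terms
Last term: a_n=2+(17-1)·4=66
Sum=n(a_1+a_n)/2=17(2+66)/2=578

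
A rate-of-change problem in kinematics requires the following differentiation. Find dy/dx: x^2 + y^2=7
Differentiate: 2x + 2y·(dy/dx)=0
dy/dx=-2x/(2y)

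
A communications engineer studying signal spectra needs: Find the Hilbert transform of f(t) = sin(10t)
The Hilbert transform shifts each frequency component by -pi/2.
H{sin(wt)} = -cos(wt)
With w = 10: H{sin(10t)} = -cos(10t)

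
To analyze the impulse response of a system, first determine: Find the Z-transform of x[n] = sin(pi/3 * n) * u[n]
Z{sin(w0*n)*u[n]} = z*sin(w0)/(z^2-2z*cos(w0)+1)
With w0 = pi/3: X(z) = z*sin(pi/3)/(z^2-2z*cos(pi/3)+1)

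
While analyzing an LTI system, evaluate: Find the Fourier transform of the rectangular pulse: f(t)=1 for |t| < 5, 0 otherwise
F(omega) = integral from -5 to 5 of e^(-j * omega * t) dt
= 2 * sin(5 * omega)/omega = 10 * sinc(5 * omega/pi)

Answer: 2 * sin(5 * omega)/omega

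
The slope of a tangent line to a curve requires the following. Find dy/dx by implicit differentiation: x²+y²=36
Differentiate both sides: 2x + 2y·(dy/dx)=0
Solve: dy/dx=-2x/(2y)=-x/y

Answer: dy/dx=-x/y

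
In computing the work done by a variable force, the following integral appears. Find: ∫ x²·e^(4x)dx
Integration by parts twice:
First: u=x², dv=e^(4x) dx => x²e^(4x)/4 - (2/4)∫ xe^(4x) dx
Second (∫ xe^(4x) dx): xe^(4x)/4 - e^(4x)/16
Combining: e^(4x)(x²/4-2x/16+2/64)+C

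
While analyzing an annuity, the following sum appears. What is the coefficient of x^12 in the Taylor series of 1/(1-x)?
1/(1-x) = Σ x^n for |x|<1
All coefficients are 1

Answer: 1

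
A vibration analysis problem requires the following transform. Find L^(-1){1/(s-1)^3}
L^(-1){1/(s-a)^n} = t^(n-1)·e^(at)/(n-1)!
Here a = 1, n = 3: t^2·e^(t)/2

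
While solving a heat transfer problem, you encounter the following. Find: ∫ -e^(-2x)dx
Since d/dx[e^(-2x)]=-2e^(-2x), we get 1/2 e^(-2x)+C

Answer: (1/2)e^(-2x)+C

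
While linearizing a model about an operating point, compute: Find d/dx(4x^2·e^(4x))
Product rule: (fg)' = f'g + fg'
f = 4x^2, f' = 8x
g = e^(4x), g' = 4·e^(4x)

Answer: 8x·e^(4x) + 16x^2·e^(4x)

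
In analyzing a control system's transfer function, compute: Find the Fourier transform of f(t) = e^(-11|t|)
Using the standard pair: F{e^(-a|t|)} = 2a/(a^2 + omega^2)
With a = 11: F(omega) = 22/(121 + omega^2)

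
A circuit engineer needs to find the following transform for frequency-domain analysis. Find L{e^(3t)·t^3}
First shifting: L{e^(at)f(t)}=F(s-a)
L{t^3}=6/s^4
Shift s → s-3: 6/(s-3)^4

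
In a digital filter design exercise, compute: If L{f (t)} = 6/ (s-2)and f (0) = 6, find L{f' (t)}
L{f'(t)}=s·F(s) - f(0)=6s/(s-2) - 6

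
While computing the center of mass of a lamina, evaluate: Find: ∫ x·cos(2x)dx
By parts: u = x, dv = cos(2x) dx
du = dx, v = sin(2x)/2
= x·sin(2x)/2+cos(2x)/2²+C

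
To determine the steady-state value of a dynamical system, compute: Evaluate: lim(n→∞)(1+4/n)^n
This is the definition of e^4: lim(1+4/n)^n = e^4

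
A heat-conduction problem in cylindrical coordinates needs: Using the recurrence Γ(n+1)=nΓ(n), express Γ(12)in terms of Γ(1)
Γ(12)=11Γ(11)=11·10Γ(10)=...=11!·Γ(1)=39916800·Γ(1)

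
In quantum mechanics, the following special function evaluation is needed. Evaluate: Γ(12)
Γ(n)=(n-1)! for positive integers
Γ(12)=11!=39916800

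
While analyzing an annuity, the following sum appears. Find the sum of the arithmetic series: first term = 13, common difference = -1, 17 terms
Last term: a_n = 13+(17-1)·-1 = -3
Sum = n(a_1+a_n)/2 = 17(13+(-3))/2 = 85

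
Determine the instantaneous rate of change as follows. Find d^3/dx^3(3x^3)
Apply power rule 3 times:
d^1: 9x^2
d^2: 18x
d^3: 18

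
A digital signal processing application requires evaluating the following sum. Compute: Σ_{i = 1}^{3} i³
Using formula: Σ i^3 = [n(n+1)/2]² = [3·4/2]² = 36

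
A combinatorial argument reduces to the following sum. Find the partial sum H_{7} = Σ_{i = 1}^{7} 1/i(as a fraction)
H_7 = 1+1/2+1/3+...+1/7
= 363/140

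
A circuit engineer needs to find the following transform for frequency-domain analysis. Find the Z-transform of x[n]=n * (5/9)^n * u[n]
Using the property Z{n * a^n * u[n]}=az/(z-a)^2
With a=5/9: X(z)=(5/9)z/(z - 5/9)^2, |z| > 5/9

Answer: (5/9)z/(z - 5/9)^2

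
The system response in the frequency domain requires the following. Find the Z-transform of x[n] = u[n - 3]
Using the time-shift property: Z{u[n-3]}=z^(-3)*z/(z-1)
=z^(-2)/(z-1)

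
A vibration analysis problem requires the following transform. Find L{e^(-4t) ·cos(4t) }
First shifting: L{e^(at)f(t)}=F(s-a)
L{cos(4t)}=s/(s²+16)
Shift: (s+4)/((s+4)²+16)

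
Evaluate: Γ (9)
Γ(n)=(n-1)! for positive integers
Γ(9)=8!=40320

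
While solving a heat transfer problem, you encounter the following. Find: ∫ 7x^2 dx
Using power rule: ∫ 7x^2 dx = 7/3 x^3+C = (7/3)x^3+C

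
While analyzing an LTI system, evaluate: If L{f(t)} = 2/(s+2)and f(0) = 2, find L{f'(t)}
L{f'(t)}=s·F(s) - f(0)=2s/(s + 2) - 2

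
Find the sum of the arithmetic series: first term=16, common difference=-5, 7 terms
Last term: a_n=16 + (7 - 1)·-5=-14
Sum=n(a_1 + a_n)/2=7(16 + (-14))/2=7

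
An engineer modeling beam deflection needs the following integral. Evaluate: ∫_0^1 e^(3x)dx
Antiderivative: (1/3)e^(3x)
Evaluate: (1/3)(e^3 - 1)

Answer: (e^3 - 1)/3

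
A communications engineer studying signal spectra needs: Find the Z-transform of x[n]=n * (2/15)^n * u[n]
Using the property Z{n * a^n * u[n]}=az/(z-a)^2
With a=2/15: X(z)=(2/15)z/(z - 2/15)^2, |z| > 2/15

Answer: (2/15)z/(z - 2/15)^2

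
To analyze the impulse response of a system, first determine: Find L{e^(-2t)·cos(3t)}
First shifting: L{e^(at)f(t)}=F(s-a)
L{cos(3t)}=s/(s² + 9)
Shift: (s + 2)/((s + 2)² + 9)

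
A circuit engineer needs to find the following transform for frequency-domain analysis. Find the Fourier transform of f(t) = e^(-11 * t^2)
The Fourier transform of a Gaussian e^(-a * t^2) is sqrt(pi/a) * e^(-omega^2/(4a)).
With a=11: F(omega)=sqrt(pi/11) * e^(-omega^2/44)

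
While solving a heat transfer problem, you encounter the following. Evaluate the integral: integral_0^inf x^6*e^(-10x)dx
This is a Gamma integral. Substitute u = 10x (du = 10 dx):
integral_0^inf x^6 * e^(-10x) dx = (1/10^7) integral_0^inf u^6 * e^(-u) du
= Gamma(7)/10^7 = 6!/10^7 = 720/10000000

Answer: 9/125000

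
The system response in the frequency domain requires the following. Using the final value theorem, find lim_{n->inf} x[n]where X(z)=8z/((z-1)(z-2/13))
Final value theorem: lim x[n]=lim_{z->1} (z-1)*X(z)
(z-1)*X(z)=8z/(z-2/13)
As z->1: 8/(1-2/13)=8/(11/13)=104/11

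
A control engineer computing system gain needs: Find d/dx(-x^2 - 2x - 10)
Power rule: d/dx(ax^n)=n·a·x^(n-1)
Term by term: -2·x - 2

Answer: -2x - 2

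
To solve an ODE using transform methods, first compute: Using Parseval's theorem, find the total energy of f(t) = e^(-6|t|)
Parseval's theorem: E=integral |f(t)|^2 dt=(1/2pi) integral |F(omega)|^2 domega
E=integral_{-inf}^{inf} e^(-12|t|) dt=2*integral_0^inf e^(-12t) dt=2/(2*6)=1/6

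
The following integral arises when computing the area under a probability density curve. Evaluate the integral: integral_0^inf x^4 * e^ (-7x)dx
This is a Gamma integral. Substitute u = 7x (du = 7 dx):
integral_0^inf x^4 * e^(-7x) dx = (1/7^5) integral_0^inf u^4 * e^(-u) du
= Gamma(5)/7^5 = 4!/7^5 = 24/16807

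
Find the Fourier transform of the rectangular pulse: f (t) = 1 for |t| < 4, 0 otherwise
F(omega)=integral from -4 to 4 of e^(-j * omega * t) dt
=2 * sin(4 * omega)/omega=8 * sinc(4 * omega/pi)

Answer: 2 * sin(4 * omega)/omega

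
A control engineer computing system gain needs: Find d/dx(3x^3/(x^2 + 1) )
Quotient rule: (f/g)'=(f'g - fg')/g²
f=3x^3, f'=9x^2
g=x^2+1, g'=2x

Answer: (9x^2·(x^2+1)-6x^4)/(x^2+1)²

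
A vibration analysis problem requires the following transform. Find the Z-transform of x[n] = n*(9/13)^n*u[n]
Using the property Z{n*a^n*u[n]} = az/(z-a)^2
With a = 9/13: X(z) = (9/13)z/(z - 9/13)^2, |z| > 9/13

Answer: (9/13)z/(z - 9/13)^2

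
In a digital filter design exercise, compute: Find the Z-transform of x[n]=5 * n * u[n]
Z{n*u[n]}=z/(z-1)^2
By linearity: Z{5*n*u[n]}=5z/(z-1)^2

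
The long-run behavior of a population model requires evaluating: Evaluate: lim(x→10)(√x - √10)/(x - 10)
Multiply by conjugate (√x + √10)/(√x + √10):
=(x - 10)/((x - 10)(√x + √10))=1/(√x + √10)
As x → 10: 1/(2√10)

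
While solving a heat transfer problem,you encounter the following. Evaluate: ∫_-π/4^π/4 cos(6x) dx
Antiderivative: sin(6x)/6
Evaluate at bounds: [sin(6·π/4)/6] - [sin(6·-π/4)/6]
= ((-1) - (1))/6 = -1/3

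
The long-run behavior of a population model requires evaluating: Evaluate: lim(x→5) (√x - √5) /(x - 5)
Multiply by conjugate (√x + √5)/(√x + √5):
=(x - 5)/((x - 5)(√x + √5))=1/(√x + √5)
As x → 5: 1/(2√5)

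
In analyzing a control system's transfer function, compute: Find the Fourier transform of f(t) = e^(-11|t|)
Using the standard pair: F{e^(-a|t|)}=2a/(a^2+omega^2)
With a=11: F(omega)=22/(121+omega^2)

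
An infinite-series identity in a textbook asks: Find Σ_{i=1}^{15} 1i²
= 1·n(n + 1)(2n + 1)/6 = 1·15·16·31/6 = 1240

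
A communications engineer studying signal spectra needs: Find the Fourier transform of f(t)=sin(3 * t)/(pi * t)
sin(W*t)/(pi*t) = (W/pi)*sinc(W*t/pi) is the impulse response of the ideal low-pass filter with cutoff W (here W = 3).
Its Fourier transform is a rectangular function:
F(omega) = 1 for |omega| < 3, 0 otherwise

Answer: rect(omega/6) [i.e., 1 for |omega| < 3, 0 otherwise]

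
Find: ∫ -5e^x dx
Since d/dx[e^x] = +e^x, we get -5e^x+C

Answer: -5e^x+C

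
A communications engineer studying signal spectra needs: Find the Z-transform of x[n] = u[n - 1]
Using the time-shift property: Z{u[n-1]} = z^(-1) * z/(z-1)
= z^(0)/(z-1)

Answer: 1/(z-1)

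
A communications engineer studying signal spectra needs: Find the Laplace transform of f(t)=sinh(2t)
L{sinh(at)}=a/(s²-a²)
L{sinh(2t)}=2/(s²-4)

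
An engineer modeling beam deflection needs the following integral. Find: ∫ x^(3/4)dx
Power rule: ∫ x^(3/4) dx = x^(7/4)/(7/4) + C

Answer: (4/7)·x^(7/4) + C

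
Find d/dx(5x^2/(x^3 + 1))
Quotient rule: (f/g)'=(f'g - fg')/g²
f=5x^2, f'=10x
g=x^3+1, g'=3x^2

Answer: (10x·(x^3+1)-15x^4)/(x^3+1)²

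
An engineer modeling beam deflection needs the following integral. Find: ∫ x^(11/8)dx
Power rule: ∫ x^(11/8) dx=x^(19/8)/(19/8)+C

Answer: (8/19)·x^(19/8)+C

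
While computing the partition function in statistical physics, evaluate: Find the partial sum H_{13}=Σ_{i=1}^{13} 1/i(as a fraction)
H_13=1+1/2+1/3+...+1/13
=1145993/360360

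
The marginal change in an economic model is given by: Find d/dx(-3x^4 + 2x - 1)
Power rule: d/dx(ax^n)=n·a·x^(n-1)
Term by term: -12·x^3+2

Answer: -12x^3+2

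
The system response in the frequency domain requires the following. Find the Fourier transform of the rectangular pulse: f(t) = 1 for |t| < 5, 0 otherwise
F(omega)=integral from -5 to 5 of e^(-j*omega*t) dt
=2*sin(5*omega)/omega=10*sinc(5*omega/pi)

Answer: 2*sin(5*omega)/omega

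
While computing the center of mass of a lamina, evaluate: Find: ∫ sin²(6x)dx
Using identity sin²(u) = (1 - cos(2u))/2:
∫ (1 - cos(12x))/2 dx = x/2 - sin(12x)/24+C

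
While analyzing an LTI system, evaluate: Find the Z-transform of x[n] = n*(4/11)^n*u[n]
Using the property Z{n * a^n * u[n]}=az/(z-a)^2
With a=4/11: X(z)=(4/11)z/(z - 4/11)^2, |z| > 4/11

Answer: (4/11)z/(z - 4/11)^2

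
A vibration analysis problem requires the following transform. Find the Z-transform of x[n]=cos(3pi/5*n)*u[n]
Z{cos(w0 * n) * u[n]}=z(z - cos(w0))/(z^2-2z * cos(w0)+1)
With w0=3pi/5: X(z)=z(z - cos(3pi/5))/(z^2-2z * cos(3pi/5)+1)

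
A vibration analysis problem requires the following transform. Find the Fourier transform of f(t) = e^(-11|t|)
Using the standard pair: F{e^(-a|t|)}=2a/(a^2+omega^2)
With a=11: F(omega)=22/(121+omega^2)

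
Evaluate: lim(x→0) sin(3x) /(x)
L'Hôpital (0/0): lim 3cos(3x)/1=3/1

Answer: 3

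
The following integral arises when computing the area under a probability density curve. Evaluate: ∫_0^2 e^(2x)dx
Antiderivative: (1/2)e^(2x)
Evaluate: (1/2)(e^4-1)

Answer: (e^4-1)/2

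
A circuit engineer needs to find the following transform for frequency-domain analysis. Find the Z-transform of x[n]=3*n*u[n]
Z{n * u[n]}=z/(z-1)^2
By linearity: Z{3 * n * u[n]}=3z/(z-1)^2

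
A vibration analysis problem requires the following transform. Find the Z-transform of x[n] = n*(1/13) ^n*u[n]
Using the property Z{n*a^n*u[n]}=az/(z-a)^2
With a=1/13: X(z)=(1/13)z/(z - 1/13)^2, |z| > 1/13

Answer: (1/13)z/(z - 1/13)^2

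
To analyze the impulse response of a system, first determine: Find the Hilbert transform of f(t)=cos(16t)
The Hilbert transform shifts each frequency component by -pi/2.
H{cos(wt)} = sin(wt)
With w = 16: H{cos(16t)} = sin(16t)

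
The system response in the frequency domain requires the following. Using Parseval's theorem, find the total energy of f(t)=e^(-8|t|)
Parseval's theorem: E = integral |f(t)|^2 dt = (1/2pi) integral |F(omega)|^2 domega
E = integral_{-inf}^{inf} e^(-16|t|) dt = 2 * integral_0^inf e^(-16t) dt = 2/(2 * 8) = 1/8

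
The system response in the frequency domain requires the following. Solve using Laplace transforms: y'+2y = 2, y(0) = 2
Take L of both sides: sY(s)-2+2Y(s) = 2/s
Y(s)(s+2) = 2/s+2
Y(s) = 2/(s(s+2))+2/(s+2)
Partial fractions: 2/(s(s+2)) = 1/s - 1/(s+2)
So Y(s) = 1/s+1/(s+2)
Inverse transform (L^(-1){1/s} = 1, L^(-1){1/(s+2)} = e^(-2t)):

Answer: y(t) = 1+e^(-2t)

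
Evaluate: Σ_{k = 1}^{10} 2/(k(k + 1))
Partial fractions: 2/(k(k + 1))=2/k - 2/(k + 1)
Telescoping sum: 2(1 - 1/11)=2·10/11

Answer: 20/11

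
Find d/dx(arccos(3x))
d/dx[arccos(u)]=-u'/√(1-u²), u=3x, u'=3

Answer: -3/√(1 - 9x²)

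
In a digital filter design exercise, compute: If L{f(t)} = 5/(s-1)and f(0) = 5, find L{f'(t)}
L{f'(t)}=s·F(s) - f(0)=5s/(s-1) - 5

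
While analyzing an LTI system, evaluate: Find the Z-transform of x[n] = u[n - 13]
Using the time-shift property: Z{u[n-13]}=z^(-13)*z/(z-1)
=z^(-12)/(z-1)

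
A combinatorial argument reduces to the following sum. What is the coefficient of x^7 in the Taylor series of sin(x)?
sin(x) = Σ (-1)^k x^(2k+1)/(2k+1)!
For x^7: (-1)^3/7! = -1/5040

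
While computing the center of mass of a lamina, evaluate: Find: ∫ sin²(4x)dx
Using identity sin²(u) = (1 - cos(2u))/2:
∫ (1 - cos(8x))/2 dx = x/2 - sin(8x)/16 + C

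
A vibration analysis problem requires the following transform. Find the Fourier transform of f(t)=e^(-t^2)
The Fourier transform of a Gaussian e^(-t^2) is sqrt(pi)*e^(-omega^2/4).
With a=1: F(omega)=sqrt(pi)*e^(-omega^2/4)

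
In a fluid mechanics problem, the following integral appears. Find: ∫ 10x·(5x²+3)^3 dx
Let u = 5x²+3, du = 10x dx
∫ u^3 du = u^4/4+C

Answer: (5x²+3)^4/4+C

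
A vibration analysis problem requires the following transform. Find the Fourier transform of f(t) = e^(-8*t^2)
The Fourier transform of a Gaussian e^(-a*t^2) is sqrt(pi/a)*e^(-omega^2/(4a)).
With a=8: F(omega)=sqrt(pi/8)*e^(-omega^2/32)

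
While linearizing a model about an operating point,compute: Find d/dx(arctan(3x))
d/dx[arctan(u)]=u'/(1 + u²), u=3x, u'=3

Answer: 3/(1 + 9x²)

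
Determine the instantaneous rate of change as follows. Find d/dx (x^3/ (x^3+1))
Quotient rule: (f/g)' = (f'g - fg')/g²
f = x^3, f' = 3x^2
g = x^3+1, g' = 3x^2

Answer: (3x^2·(x^3+1)-3x^5)/(x^3+1)²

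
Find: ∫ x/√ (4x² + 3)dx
Let u=4x²+3, du=8x dx
∫ (1/8)·u^(-1/2) du=√u/4+C

Answer: √(4x²+3)/4+C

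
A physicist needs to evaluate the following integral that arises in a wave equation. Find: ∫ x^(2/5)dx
Power rule: ∫ x^(2/5) dx = x^(7/5)/(7/5) + C

Answer: (5/7)·x^(7/5) + C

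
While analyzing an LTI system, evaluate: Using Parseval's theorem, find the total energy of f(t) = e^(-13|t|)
Parseval's theorem: E=integral |f(t)|^2 dt=(1/2pi) integral |F(omega)|^2 domega
E=integral_{-inf}^{inf} e^(-26|t|) dt=2 * integral_0^inf e^(-26t) dt=2/(2 * 13)=1/13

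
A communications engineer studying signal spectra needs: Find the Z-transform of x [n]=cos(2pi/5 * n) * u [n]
Z{cos(w0*n)*u[n]} = z(z - cos(w0))/(z^2 - 2z*cos(w0) + 1)
With w0 = 2pi/5: X(z) = z(z - cos(2pi/5))/(z^2 - 2z*cos(2pi/5) + 1)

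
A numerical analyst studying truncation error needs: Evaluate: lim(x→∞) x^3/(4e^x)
Apply L'Hôpital 3 times (∞/∞ each time):
Eventually get 3!/(4e^x) → 0

Answer: 0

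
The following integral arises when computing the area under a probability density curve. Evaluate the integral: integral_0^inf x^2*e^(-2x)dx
This is a Gamma integral. Substitute u=2x (du=2 dx):
integral_0^inf x^2*e^(-2x) dx=(1/2^3) integral_0^inf u^2*e^(-u) du
=Gamma(3)/2^3=2!/2^3=2/8

Answer: 1/4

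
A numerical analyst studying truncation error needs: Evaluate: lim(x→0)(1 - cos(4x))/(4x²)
Using 1-cos(u) ≈ u²/2 for small u:
(1-cos(4x)) ≈ (4x)²/2=16x²/2
So limit=16/(2·4)=2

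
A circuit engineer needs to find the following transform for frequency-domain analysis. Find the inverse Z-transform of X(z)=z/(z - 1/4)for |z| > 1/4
Standard pair: z/(z-a) <-> a^n*u[n] for causal signals
With a=1/4: x[n]=(1/4)^n*u[n]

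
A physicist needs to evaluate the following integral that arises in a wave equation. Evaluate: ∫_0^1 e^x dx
Antiderivative: e^x
Evaluate: (e^1-1)

Answer: e^1-1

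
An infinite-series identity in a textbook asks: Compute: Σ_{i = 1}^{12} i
Using formula: Σ i^1=n(n+1)/2=12·13/2=78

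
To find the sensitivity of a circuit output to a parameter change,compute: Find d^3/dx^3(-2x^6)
Apply power rule 3 times:
d^1: -12x^5
d^2: -60x^4
d^3: -240x^3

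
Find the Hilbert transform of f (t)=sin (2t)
The Hilbert transform shifts each frequency component by -pi/2.
H{sin(wt)} = -cos(wt)
With w = 2: H{sin(2t)} = -cos(2t)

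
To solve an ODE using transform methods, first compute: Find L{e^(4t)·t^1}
First shifting: L{e^(at)f(t)} = F(s-a)
L{t^1} = 1/s^2
Shift s → s-4: 1/(s-4)^2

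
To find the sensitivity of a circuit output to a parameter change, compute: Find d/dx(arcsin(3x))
d/dx[arcsin(u)] = u'/√(1-u²), u = 3x, u' = 3

Answer: 3/√(1 - 9x²)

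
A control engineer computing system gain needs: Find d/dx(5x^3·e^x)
Product rule: (fg)' = f'g + fg'
f = 5x^3, f' = 15x^2
g = e^x, g' = e^x

Answer: 15x^2·e^x + 5x^3·e^x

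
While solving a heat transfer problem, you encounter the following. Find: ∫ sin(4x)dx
Using substitution u = 4x: ∫ sin(u) du/4 = -cos(u)/4+C

Answer: (-1/4)cos(4x)+C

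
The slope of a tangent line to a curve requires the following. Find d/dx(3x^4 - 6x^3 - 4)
Power rule: d/dx(ax^n)=n·a·x^(n-1)
Term by term: 12·x^3 - 18·x^2

Answer: 12x^3 - 18x^2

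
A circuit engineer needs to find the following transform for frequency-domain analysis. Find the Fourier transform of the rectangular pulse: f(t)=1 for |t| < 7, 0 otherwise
F(omega) = integral from -7 to 7 of e^(-j * omega * t) dt
= 2 * sin(7 * omega)/omega = 14 * sinc(7 * omega/pi)

Answer: 2 * sin(7 * omega)/omega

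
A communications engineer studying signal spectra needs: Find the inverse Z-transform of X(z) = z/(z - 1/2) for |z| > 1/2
Standard pair: z/(z-a) <-> a^n * u[n] for causal signals
With a=1/2: x[n]=(1/2)^n * u[n]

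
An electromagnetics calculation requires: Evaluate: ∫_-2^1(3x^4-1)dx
Step 1: Find antiderivative F(x) = (3/5)x^5 - x
Step 2: F(1) - F(-2) = -2/5 - (-86/5) = 84/5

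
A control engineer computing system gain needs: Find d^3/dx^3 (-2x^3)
Apply power rule 3 times:
d^1: -6x^2
d^2: -12x
d^3: -12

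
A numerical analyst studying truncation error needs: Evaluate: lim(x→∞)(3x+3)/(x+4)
Divide numerator and denominator by x:
lim (3+3/x)/(1+4/x)=3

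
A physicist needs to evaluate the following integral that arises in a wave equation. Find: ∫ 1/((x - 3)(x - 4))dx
Partial fractions: 1/((x-3)(x-4)) = A/(x-3)+B/(x-4)
A = -1, B = 1
∫ [-1· 1/(x-3)+1· 1/(x-4)] dx
= (1)[ln|x-4| - ln|x-3|]+C

Answer: ln|(x-4)/(x-3)|+C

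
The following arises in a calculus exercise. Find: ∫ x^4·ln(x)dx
By parts: u = ln(x), dv = x^4 dx
du = 1/x dx, v = x^5/5
= x^5·ln(x)/5 - ∫ x^4/5 dx
= x^5·ln(x)/5 - x^5/25+C

Answer: x^5(ln(x)/5-1/25)+C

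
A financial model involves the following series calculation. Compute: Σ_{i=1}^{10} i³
Using formula: Σ i^3=[n(n+1)/2]²=[10·11/2]²=3025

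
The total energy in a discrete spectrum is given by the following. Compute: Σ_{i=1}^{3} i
Using formula: Σ i^1 = n(n + 1)/2 = 3·4/2 = 6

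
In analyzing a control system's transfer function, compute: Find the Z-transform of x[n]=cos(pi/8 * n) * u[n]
Z{cos(w0 * n) * u[n]} = z(z - cos(w0))/(z^2-2z * cos(w0)+1)
With w0 = pi/8: X(z) = z(z - cos(pi/8))/(z^2-2z * cos(pi/8)+1)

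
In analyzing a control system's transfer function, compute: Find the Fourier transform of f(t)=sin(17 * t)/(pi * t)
sin(W*t)/(pi*t) = (W/pi)*sinc(W*t/pi) is the impulse response of the ideal low-pass filter with cutoff W (here W = 17).
Its Fourier transform is a rectangular function:
F(omega) = 1 for |omega| < 17, 0 otherwise

Answer: rect(omega/34) [i.e., 1 for |omega| < 17, 0 otherwise]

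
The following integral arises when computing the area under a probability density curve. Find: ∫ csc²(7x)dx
Since d/dx[-cot(7x)] = 7csc²(7x), integral = -cot(7x)/7+C

Answer: (-1/7)cot(7x)+C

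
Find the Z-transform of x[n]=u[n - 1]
Using the time-shift property: Z{u[n-1]} = z^(-1)*z/(z-1)
= z^(0)/(z-1)

Answer: 1/(z-1)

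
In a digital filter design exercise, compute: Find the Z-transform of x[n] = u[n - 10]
Using the time-shift property: Z{u[n-10]}=z^(-10)*z/(z-1)
=z^(-9)/(z-1)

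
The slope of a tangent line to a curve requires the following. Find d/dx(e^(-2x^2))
Chain rule: d/dx[e^u] = e^u · u' where u = -2x^2
u' = -4x

Answer: -4x·e^(-2x^2)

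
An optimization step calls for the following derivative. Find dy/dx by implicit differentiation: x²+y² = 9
Differentiate both sides: 2x + 2y·(dy/dx)=0
Solve: dy/dx=-2x/(2y)=-x/y

Answer: dy/dx=-x/y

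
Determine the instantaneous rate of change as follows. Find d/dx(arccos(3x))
d/dx[arccos(u)]=-u'/√(1-u²), u=3x, u'=3

Answer: -3/√(1-9x²)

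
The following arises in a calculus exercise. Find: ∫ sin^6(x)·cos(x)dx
Let u=sin(x), du=cos(x) dx
∫ u^6 du=u^7/7 + C

Answer: sin^7(x)/7 + C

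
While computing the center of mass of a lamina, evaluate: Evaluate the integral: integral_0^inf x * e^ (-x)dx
This is a Gamma integral. Substitute u = 1x:
integral_0^inf x * e^(-x) dx = (1/1^2) integral_0^inf u^1 * e^(-u) du
= Gamma(2)/1^2 = 1!/1^2 = 1/1

Answer: 1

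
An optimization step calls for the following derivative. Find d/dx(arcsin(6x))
d/dx[arcsin(u)]=u'/√(1-u²), u=6x, u'=6

Answer: 6/√(1-36x²)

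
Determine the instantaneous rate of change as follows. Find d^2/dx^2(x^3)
Apply power rule 2 times:
d^1: 3x^2
d^2: 6x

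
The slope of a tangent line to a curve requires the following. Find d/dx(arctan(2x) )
d/dx[arctan(u)] = u'/(1 + u²), u = 2x, u' = 2

Answer: 2/(1 + 4x²)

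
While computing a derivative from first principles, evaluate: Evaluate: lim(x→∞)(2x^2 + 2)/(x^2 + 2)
Divide numerator and denominator by x^2:
lim (2+2/x^2)/(1+2/x^2)=2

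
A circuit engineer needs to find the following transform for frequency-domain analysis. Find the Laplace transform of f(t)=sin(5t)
L{sin(wt)} = w/(s² + w²)
L{sin(5t)} = 5/(s² + 25)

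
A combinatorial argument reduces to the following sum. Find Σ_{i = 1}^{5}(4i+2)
=4·Σ i+2·5=4·15+10=70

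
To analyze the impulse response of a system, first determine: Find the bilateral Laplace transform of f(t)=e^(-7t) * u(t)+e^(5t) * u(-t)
For e^(-7t) * u(t): L=1/(s + 7), Re(s) > -7
For e^(5t) * u(-t): L=-1/(s-5), Re(s) < 5
Combined: F(s)=1/(s + 7) - 1/(s-5), -7 < Re(s) < 5

Answer: 1/(s + 7) - 1/(s-5), ROC: -7 < Re(s) < 5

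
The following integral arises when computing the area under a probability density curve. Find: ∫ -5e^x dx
Since d/dx[e^x]=+ e^x, we get -5e^x + C

Answer: -5e^x + C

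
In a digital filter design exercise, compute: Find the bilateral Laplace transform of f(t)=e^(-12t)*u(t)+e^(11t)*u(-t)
For e^(-12t) * u(t): L = 1/(s+12), Re(s) > -12
For e^(11t) * u(-t): L = -1/(s-11), Re(s) < 11
Combined: F(s) = 1/(s+12)-1/(s-11), -12 < Re(s) < 11

Answer: 1/(s+12)-1/(s-11), ROC: -12 < Re(s) < 11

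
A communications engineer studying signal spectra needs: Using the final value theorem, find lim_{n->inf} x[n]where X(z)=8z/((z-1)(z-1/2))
Final value theorem: lim x[n]=lim_{z->1} (z-1) * X(z)
(z-1) * X(z)=8z/(z-1/2)
As z->1: 8/(1 - 1/2)=8/(1/2)=16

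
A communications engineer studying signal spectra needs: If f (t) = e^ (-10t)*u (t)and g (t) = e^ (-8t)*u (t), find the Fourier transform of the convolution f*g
By the convolution theorem: F{f * g} = F(omega) * G(omega)
F(omega) = 1/(10 + j * omega), G(omega) = 1/(8 + j * omega)
F{f * g} = 1/((10 + j * omega)(8 + j * omega))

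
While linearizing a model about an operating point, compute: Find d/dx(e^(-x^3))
Chain rule: d/dx[e^u] = e^u · u' where u = -x^3
u' = -3x^2

Answer: -3x^2·e^(-x^3)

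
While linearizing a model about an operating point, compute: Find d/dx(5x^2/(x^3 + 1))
Quotient rule: (f/g)'=(f'g - fg')/g²
f=5x^2, f'=10x
g=x^3+1, g'=3x^2

Answer: (10x·(x^3+1)-15x^4)/(x^3+1)²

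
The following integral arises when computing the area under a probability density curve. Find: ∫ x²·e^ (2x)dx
Integration by parts twice:
First: u = x², dv = e^(2x) dx => x²e^(2x)/2 - (2/2)∫ xe^(2x) dx
Second (∫ xe^(2x) dx): xe^(2x)/2 - e^(2x)/4
Combining: e^(2x)(x²/2 - 2x/4 + 2/8) + C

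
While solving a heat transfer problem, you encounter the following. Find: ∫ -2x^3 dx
Using power rule: ∫ -2x^3 dx = -2/4 x^4+C = (-1/2)x^4+C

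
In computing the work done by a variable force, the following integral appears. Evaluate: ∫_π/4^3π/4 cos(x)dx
Antiderivative: sin(x)
Evaluate at bounds: [sin(1·3π/4)/1] - [sin(1·π/4)/1]
=((√2/2) - (√2/2))/1=0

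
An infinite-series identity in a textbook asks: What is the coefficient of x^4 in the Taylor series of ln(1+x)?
ln(1 + x) = Σ (-1)^(n + 1) x^n/n
Coefficient of x^4 = (-1)^5/4 = -1/4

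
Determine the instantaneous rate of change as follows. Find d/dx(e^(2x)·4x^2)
Product rule: (fg)' = f'g+fg'
f = e^(2x), f' = 2·e^(2x)
g = 4x^2, g' = 8x

Answer: 8·e^(2x)·x^2+8·e^(2x)·x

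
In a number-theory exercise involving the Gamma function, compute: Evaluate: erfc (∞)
erfc(x)=1 - erf(x); erfc(∞)=1 - erf(∞)=1 - 1=0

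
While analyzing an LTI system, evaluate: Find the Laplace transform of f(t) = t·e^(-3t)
L{t·e^(at)}=1/(s-a)²
L{t·e^(-3t)}=1/(s+3)²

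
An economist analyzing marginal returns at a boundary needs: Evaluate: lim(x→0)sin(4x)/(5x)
L'Hôpital (0/0): lim 4cos(4x)/5 = 4/5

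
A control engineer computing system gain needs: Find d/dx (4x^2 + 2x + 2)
Power rule: d/dx(ax^n) = n·a·x^(n-1)
Term by term: 8·x + 2

Answer: 8x + 2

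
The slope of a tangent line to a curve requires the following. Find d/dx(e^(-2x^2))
Chain rule: d/dx[e^u] = e^u · u' where u = -2x^2
u' = -4x

Answer: -4x·e^(-2x^2)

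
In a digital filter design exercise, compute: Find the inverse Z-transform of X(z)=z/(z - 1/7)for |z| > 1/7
Standard pair: z/(z-a) <-> a^n*u[n] for causal signals
With a = 1/7: x[n] = (1/7)^n*u[n]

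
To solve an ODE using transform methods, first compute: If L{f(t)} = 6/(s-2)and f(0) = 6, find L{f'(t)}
L{f'(t)}=s·F(s) - f(0)=6s/(s-2) - 6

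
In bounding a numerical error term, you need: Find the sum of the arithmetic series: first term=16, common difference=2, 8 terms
Last term: a_n=16+(8-1)·2=30
Sum=n(a_1+a_n)/2=8(16+30)/2=184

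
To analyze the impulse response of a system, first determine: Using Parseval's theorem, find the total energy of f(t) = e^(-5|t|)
Parseval's theorem: E=integral |f(t)|^2 dt=(1/2pi) integral |F(omega)|^2 domega
E=integral_{-inf}^{inf} e^(-10|t|) dt=2 * integral_0^inf e^(-10t) dt=2/(2 * 5)=1/5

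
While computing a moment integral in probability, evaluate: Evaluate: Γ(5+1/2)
Γ(n + 1/2)=(2n)!√π/(4^n·n!)
=3628800√π/(1024·120)=(945/32)·√π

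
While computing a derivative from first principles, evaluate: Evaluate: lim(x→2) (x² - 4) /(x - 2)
Factor: (x² - 4)=(x-2)(x+2)
Cancel (x-2): lim(x→2) (x+2)=4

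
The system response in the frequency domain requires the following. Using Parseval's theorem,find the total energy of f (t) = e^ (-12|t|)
Parseval's theorem: E = integral |f(t)|^2 dt = (1/2pi) integral |F(omega)|^2 domega
E = integral_{-inf}^{inf} e^(-24|t|) dt = 2 * integral_0^inf e^(-24t) dt = 2/(2 * 12) = 1/12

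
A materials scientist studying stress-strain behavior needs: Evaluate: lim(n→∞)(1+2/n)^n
This is the definition of e^2: lim(1+2/n)^n=e^2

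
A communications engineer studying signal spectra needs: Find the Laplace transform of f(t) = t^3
L{t^n} = n!/s^(n + 1)
L{t^3} = 3!/s^4 = 6/s^4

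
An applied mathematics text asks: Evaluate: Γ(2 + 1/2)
Γ(n+1/2)=(2n)!√π/(4^n·n!)
=24√π/(16·2)=(3/4)·√π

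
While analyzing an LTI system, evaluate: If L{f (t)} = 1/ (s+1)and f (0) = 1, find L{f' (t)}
L{f'(t)} = s·F(s) - f(0) = s/(s+1)-1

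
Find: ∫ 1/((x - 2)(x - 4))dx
Partial fractions: 1/((x-2)(x-4))=A/(x-2) + B/(x-4)
A=-1/2, B=1/2
∫ [-1/2· 1/(x-2) + 1/2· 1/(x-4)] dx
=(1/2)[ln|x-4| - ln|x-2|] + C

Answer: (1/2)·ln|(x-4)/(x-2)| + C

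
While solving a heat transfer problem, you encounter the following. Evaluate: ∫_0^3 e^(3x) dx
Antiderivative: (1/3)e^(3x)
Evaluate: (1/3)(e^9 - 1)

Answer: (e^9 - 1)/3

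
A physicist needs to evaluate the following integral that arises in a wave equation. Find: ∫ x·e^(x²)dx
Let u = x², du = 2x dx
∫ (1/2)e^u du = e^u/2+C

Answer: e^(x²)/2+C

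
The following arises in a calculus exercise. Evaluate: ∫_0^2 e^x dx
Antiderivative: e^x
Evaluate: (e^2-1)

Answer: e^2-1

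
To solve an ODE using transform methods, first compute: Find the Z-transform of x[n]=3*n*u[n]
Z{n*u[n]} = z/(z-1)^2
By linearity: Z{3*n*u[n]} = 3z/(z-1)^2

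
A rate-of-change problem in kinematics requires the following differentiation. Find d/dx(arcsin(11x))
d/dx[arcsin(u)]=u'/√(1-u²), u=11x, u'=11

Answer: 11/√(1 - 121x²)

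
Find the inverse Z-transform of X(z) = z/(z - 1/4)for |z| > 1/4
Standard pair: z/(z-a) <-> a^n * u[n] for causal signals
With a=1/4: x[n]=(1/4)^n * u[n]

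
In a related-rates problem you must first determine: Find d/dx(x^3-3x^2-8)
Power rule: d/dx(ax^n)=n·a·x^(n-1)
Term by term: 3·x^2 - 6·x

Answer: 3x^2 - 6x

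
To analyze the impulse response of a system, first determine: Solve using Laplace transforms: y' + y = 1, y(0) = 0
Take L of both sides: sY(s)-0+Y(s) = 1/s
Y(s)(s+1) = 1/s+0
Y(s) = 1/(s(s+1))+0/(s+1)
Partial fractions: 1/(s(s+1)) = 1/s - 1/(s+1)
So Y(s) = 1/s - 1/(s+1)
Inverse transform (L^(-1){1/s} = 1, L^(-1){1/(s+1)} = e^(-t)):

Answer: y(t) = 1 - e^(-t)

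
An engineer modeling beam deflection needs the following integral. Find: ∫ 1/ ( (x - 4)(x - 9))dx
Partial fractions: 1/((x-4)(x-9)) = A/(x-4)+B/(x-9)
A = -1/5, B = 1/5
∫ [-1/5· 1/(x-4)+1/5· 1/(x-9)] dx
= (1/5)[ln|x-9| - ln|x-4|]+C

Answer: (1/5)·ln|(x-9)/(x-4)|+C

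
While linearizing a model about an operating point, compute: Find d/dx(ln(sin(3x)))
Chain rule: d/dx[ln(u)]=u'/u where u=sin(3x)
u'=3cos(3x)

Answer: (3cos(3x))/(sin(3x))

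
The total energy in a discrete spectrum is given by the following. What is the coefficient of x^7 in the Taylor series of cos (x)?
cos(x) has only even powers. Coefficient of x^7 = 0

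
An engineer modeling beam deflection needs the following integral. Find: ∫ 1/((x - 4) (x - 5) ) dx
Partial fractions: 1/((x-4)(x-5)) = A/(x-4) + B/(x-5)
A = -1, B = 1
∫ [-1· 1/(x-4) + 1· 1/(x-5)] dx
= (1)[ln|x-5| - ln|x-4|] + C

Answer: ln|(x-5)/(x-4)| + C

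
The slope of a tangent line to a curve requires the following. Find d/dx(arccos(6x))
d/dx[arccos(u)] = -u'/√(1-u²), u = 6x, u' = 6

Answer: -6/√(1-36x²)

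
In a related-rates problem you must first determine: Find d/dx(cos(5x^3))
Chain rule: d/dx[cos(u)]=-sin(u)·u' where u=5x^3
u'=15x^2

Answer: -15x^2·sin(5x^3)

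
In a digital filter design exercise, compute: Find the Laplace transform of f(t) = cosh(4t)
L{cosh(at)} = s/(s²-a²)
L{cosh(4t)} = s/(s²-16)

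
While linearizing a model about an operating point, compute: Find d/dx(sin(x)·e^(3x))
Product rule: (fg)' = f'g+fg'
f = sin(x), f' = cos(x)
g = e^(3x), g' = 3·e^(3x)

Answer: cos(x)·e^(3x)+3·sin(x)·e^(3x)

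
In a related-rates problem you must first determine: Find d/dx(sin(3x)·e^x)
Product rule: (fg)' = f'g + fg'
f = sin(3x), f' = 3·cos(3x)
g = e^x, g' = e^x

Answer: 3·cos(3x)·e^x + sin(3x)·e^x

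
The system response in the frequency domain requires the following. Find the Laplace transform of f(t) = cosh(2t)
L{cosh(at)} = s/(s²-a²)
L{cosh(2t)} = s/(s²-4)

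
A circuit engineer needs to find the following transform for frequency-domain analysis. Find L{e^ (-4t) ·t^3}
First shifting: L{e^(at)f(t)} = F(s-a)
L{t^3} = 6/s^4
Shift s → s + 4: 6/(s + 4)^4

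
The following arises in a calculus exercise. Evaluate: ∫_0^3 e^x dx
Antiderivative: e^x
Evaluate: (e^3-1)

Answer: e^3-1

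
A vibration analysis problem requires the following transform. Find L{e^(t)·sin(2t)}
First shifting: L{e^(at)f(t)} = F(s-a)
L{sin(2t)} = 2/(s² + 4)
Shift: 2/((s-1)² + 4)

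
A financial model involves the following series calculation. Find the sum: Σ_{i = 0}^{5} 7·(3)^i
Geometric series: S=a(1 - r^n)/(1 - r)
a=7, r=3, n=6
S=7(1 - 729)/-2=2548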